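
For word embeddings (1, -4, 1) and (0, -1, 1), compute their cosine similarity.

With u = (1, -4, 1), v = (0, -1, 1):
u·v = 1·0 + (-4)·(-1) + 1·1 = 0 + 4 + 1 = 5.
|u| = √(1² + (-4)² + 1²) = √18, |v| = √(0² + (-1)² + 1²) = √2, so |u||v| = √(18·2) = √36 = 6.
cos θ = (u·v)/(|u||v|) = 5/6 ≈ 0.8333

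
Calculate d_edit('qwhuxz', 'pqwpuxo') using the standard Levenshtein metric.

Let D[i][j] be the edit distance between the first i characters of 'qwhuxz' and the first j characters of 'pqwpuxo', with D[i][0] = i, D[0][j] = j, and D[i][j] = D[i-1][j-1] if the characters match, else 1 + min(D[i-1][j], D[i][j-1], D[i-1][j-1]). Filling the table (rows: prefixes of 'qwhuxz', columns: prefixes of 'pqwpuxo'):
     ε  p  q  w  p  u  x  o
  ε  0  1  2  3  4  5  6  7
  q  1  1  1  2  3  4  5  6
  w  2  2  2  1  2  3  4  5
  h  3  3  3  2  2  3  4  5
  u  4  4  4  3  3  2  3  4
  x  5  5  5  4  4  3  2  3
  z  6  6  6  5  5  4  3  3
The bottom-right entry gives D[6][7] = 3, so no sequence of fewer than 3 edits works. Backtracking through the table gives one optimal edit sequence (3 edits):
  qwhuxz → pqwhuxz (ins p @1)
  pqwhuxz → pqwpuxz (sub h→p @4)
  pqwpuxz → pqwpuxo (sub z→o @7)
Edit distance = 3.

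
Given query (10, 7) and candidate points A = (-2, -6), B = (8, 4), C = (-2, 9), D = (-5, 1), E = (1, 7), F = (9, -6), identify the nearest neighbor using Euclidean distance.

Distances: d(A) ≈ 17.6918, d(B) ≈ 3.6056, d(C) ≈ 12.1655, d(D) ≈ 16.1555, d(E) = 9, d(F) ≈ 13.0384. Nearest: B = (8, 4) with distance 3.6056.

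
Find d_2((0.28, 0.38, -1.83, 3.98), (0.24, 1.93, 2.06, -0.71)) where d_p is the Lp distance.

(Σ|x_i - y_i|^2)^(1/2) = (|0.28 - 0.24|^2 + |0.38 - 1.93|^2 + |-1.83 - 2.06|^2 + |3.98 - (-0.71)|^2)^(1/2)
= (0.04^2 + 1.55^2 + 3.89^2 + 4.69^2)^(1/2) = (0.0016 + 2.4025 + 15.1321 + 21.9961)^(1/2) = (39.5323)^(1/2) ≈ 6.2875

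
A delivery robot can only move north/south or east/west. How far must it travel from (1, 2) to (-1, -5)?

Σ|x_i - y_i| = |1 - (-1)| + |2 - (-5)| = 2 + 7 = 9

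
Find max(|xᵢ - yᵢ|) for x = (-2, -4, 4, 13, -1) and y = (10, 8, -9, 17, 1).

max(|x_i - y_i|) = max(|-2 - 10|, |-4 - 8|, |4 - (-9)|, |13 - 17|, |-1 - 1|) = max(12, 12, 13, 4, 2) = 13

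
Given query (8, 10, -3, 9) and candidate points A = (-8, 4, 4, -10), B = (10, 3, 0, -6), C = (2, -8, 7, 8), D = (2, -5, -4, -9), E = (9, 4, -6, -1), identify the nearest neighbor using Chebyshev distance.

Distances: d(A) = 19, d(B) = 15, d(C) = 18, d(D) = 18, d(E) = 10. Nearest: E = (9, 4, -6, -1) with distance 10.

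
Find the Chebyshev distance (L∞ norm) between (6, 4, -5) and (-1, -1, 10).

max(|x_i - y_i|) = max(|6 - (-1)|, |4 - (-1)|, |-5 - 10|) = max(7, 5, 15) = 15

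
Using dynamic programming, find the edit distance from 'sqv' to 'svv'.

Let D[i][j] be the edit distance between the first i characters of 'sqv' and the first j characters of 'svv', with D[i][0] = i, D[0][j] = j, and D[i][j] = D[i-1][j-1] if the characters match, else 1 + min(D[i-1][j], D[i][j-1], D[i-1][j-1]). Filling the table (rows: prefixes of 'sqv', columns: prefixes of 'svv'):
     ε  s  v  v
  ε  0  1  2  3
  s  1  0  1  2
  q  2  1  1  2
  v  3  2  1  1
The bottom-right entry gives D[3][3] = 1, so no sequence of fewer than 1 edit works. Backtracking through the table gives one optimal edit sequence (1 edit):
  sqv → svv (sub q→v @2)
Edit distance = 1.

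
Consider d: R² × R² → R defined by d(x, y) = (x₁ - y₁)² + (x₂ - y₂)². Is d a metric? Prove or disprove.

No. The squared Euclidean distance fails the triangle inequality. Counterexample: x = (0, 0), y = (1, 4), z = (2, 8). d(x,z) = 2² + 8² = 68, but d(x,y) + d(y,z) = (1² + 4²) + (1² + 4²) = 17 + 17 = 34. Since 68 > 34, the triangle inequality is violated. (Note: √d, the ordinary Euclidean distance, IS a metric.)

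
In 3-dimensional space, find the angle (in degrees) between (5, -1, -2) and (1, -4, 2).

With u = (5, -1, -2), v = (1, -4, 2):
u·v = 5·1 + (-1)·(-4) + (-2)·2 = 5 + 4 + (-4) = 5.
|u| = √(5² + (-1)² + (-2)²) = √30, |v| = √(1² + (-4)² + 2²) = √21, so |u||v| = √(30·21) = √630.
cos θ = (u·v)/(|u||v|) = 5/√630 ≈ 0.199205
θ = arccos(0.199205) ≈ 78.51°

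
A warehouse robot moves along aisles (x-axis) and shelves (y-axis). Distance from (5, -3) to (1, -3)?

Σ|x_i - y_i| = |5 - 1| + |-3 - (-3)| = 4 + 0 = 4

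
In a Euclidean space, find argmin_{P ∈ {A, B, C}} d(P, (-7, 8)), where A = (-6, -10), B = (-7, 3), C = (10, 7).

Distances: d(A) ≈ 18.0278, d(B) = 5, d(C) ≈ 17.0294. Nearest: B = (-7, 3) with distance 5.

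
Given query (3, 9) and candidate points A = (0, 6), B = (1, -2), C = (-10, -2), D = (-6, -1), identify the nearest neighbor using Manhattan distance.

Distances: d(A) = 6, d(B) = 13, d(C) = 24, d(D) = 19. Nearest: A = (0, 6) with distance 6.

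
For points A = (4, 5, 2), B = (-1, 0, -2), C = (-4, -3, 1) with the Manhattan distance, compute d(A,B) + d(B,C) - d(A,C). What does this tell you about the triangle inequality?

d(A,B) = 5 + 5 + 4 = 14, d(B,C) = 3 + 3 + 3 = 9, d(A,C) = 8 + 8 + 1 = 17.
d(A,B) + d(B,C) - d(A,C) = 14 + 9 - 17 = 23 - 17 = 6. This is ≥ 0, so the triangle inequality holds for these points.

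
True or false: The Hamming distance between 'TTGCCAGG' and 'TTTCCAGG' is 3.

Differing positions: 3. Hamming distance = 1, so the claim that d_H = 3 is false.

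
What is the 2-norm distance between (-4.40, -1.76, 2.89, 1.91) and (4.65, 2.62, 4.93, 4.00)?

(Σ|x_i - y_i|^2)^(1/2) = (|-4.4 - 4.65|^2 + |-1.76 - 2.62|^2 + |2.89 - 4.93|^2 + |1.91 - 4|^2)^(1/2)
= (9.05^2 + 4.38^2 + 2.04^2 + 2.09^2)^(1/2) = (81.9025 + 19.1844 + 4.1616 + 4.3681)^(1/2) = (109.6166)^(1/2) ≈ 10.4698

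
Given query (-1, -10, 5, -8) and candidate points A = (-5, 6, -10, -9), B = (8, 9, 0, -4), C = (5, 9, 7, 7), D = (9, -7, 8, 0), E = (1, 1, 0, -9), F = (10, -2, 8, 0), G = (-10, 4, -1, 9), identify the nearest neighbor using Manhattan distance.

Distances: d(A) = 36, d(B) = 37, d(C) = 42, d(D) = 24, d(E) = 19, d(F) = 30, d(G) = 46. Nearest: E = (1, 1, 0, -9) with distance 19.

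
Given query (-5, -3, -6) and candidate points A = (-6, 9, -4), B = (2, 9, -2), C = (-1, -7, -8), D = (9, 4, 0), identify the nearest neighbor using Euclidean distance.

Distances: d(A) ≈ 12.2066, d(B) ≈ 14.4568, d(C) = 6, d(D) ≈ 16.7631. Nearest: C = (-1, -7, -8) with distance 6.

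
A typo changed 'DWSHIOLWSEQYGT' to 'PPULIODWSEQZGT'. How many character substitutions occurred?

Differing positions: 1, 2, 3, 4, 7, 12. Hamming distance = 6.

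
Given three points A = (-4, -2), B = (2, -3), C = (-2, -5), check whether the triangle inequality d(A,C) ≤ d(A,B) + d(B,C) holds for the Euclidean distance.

d(A,B) = √(6² + 1²) = √37 ≈ 6.0828, d(B,C) = √(4² + 2²) = √20 ≈ 4.4721, d(A,C) = √(2² + 3²) = √13 ≈ 3.6056.
d(A,C) ≈ 3.6056 ≤ 6.0828 + 4.4721 = 10.5549. Triangle inequality is satisfied.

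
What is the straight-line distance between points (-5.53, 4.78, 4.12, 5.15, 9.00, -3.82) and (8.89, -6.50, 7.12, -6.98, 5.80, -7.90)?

√(Σ(x_i - y_i)²) = √((-5.53 - 8.89)² + (4.78 - (-6.5))² + (4.12 - 7.12)² + (5.15 - (-6.98))² + (9 - 5.8)² + (-3.82 - (-7.9))²)
= √((-14.42)² + 11.28² + (-3)² + 12.13² + 3.2² + 4.08²) = √(207.9364 + 127.2384 + 9 + 147.1369 + 10.24 + 16.6464) = √518.1981 ≈ 22.764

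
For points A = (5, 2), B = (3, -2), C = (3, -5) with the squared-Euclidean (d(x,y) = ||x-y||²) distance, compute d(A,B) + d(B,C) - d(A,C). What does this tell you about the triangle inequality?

d(A,B) = 2² + 4² = 20, d(B,C) = 0² + 3² = 9, d(A,C) = 2² + 7² = 53.
d(A,B) + d(B,C) - d(A,C) = 20 + 9 - 53 = 29 - 53 = -24. This is < 0, so the triangle inequality FAILS for these points (squared-Euclidean is not a metric).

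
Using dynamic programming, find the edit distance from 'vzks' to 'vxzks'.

Let D[i][j] be the edit distance between the first i characters of 'vzks' and the first j characters of 'vxzks', with D[i][0] = i, D[0][j] = j, and D[i][j] = D[i-1][j-1] if the characters match, else 1 + min(D[i-1][j], D[i][j-1], D[i-1][j-1]). Filling the table (rows: prefixes of 'vzks', columns: prefixes of 'vxzks'):
     ε  v  x  z  k  s
  ε  0  1  2  3  4  5
  v  1  0  1  2  3  4
  z  2  1  1  1  2  3
  k  3  2  2  2  1  2
  s  4  3  3  3  2  1
The bottom-right entry gives D[4][5] = 1, so no sequence of fewer than 1 edit works. Backtracking through the table gives one optimal edit sequence (1 edit):
  vzks → vxzks (ins x @2)
Edit distance = 1.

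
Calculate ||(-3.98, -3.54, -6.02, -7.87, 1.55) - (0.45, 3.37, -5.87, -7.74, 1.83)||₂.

√(Σ(x_i - y_i)²) = √((-3.98 - 0.45)² + (-3.54 - 3.37)² + (-6.02 - (-5.87))² + (-7.87 - (-7.74))² + (1.55 - 1.83)²)
= √((-4.43)² + (-6.91)² + (-0.15)² + (-0.13)² + (-0.28)²) = √(19.6249 + 47.7481 + 0.0225 + 0.0169 + 0.0784) = √67.4908 ≈ 8.2153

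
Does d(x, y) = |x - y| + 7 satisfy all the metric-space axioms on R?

No. d fails identity of indiscernibles (specifically d(x,x) = 0): d(-6, -6) = |-6 - (-6)| + 7 = 0 + 7 = 7 ≠ 0.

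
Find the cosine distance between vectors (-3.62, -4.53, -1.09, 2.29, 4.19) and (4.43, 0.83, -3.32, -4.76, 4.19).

With u = (-3.62, -4.53, -1.09, 2.29, 4.19), v = (4.43, 0.83, -3.32, -4.76, 4.19):
u·v = (-3.62)·4.43 + (-4.53)·0.83 + (-1.09)·(-3.32) + 2.29·(-4.76) + 4.19·4.19 = (-16.0366) + (-3.7599) + 3.6188 + (-10.9004) + 17.5561 = -9.522.
|u| = √((-3.62)² + (-4.53)² + (-1.09)² + 2.29² + 4.19²) = √(13.1044 + 20.5209 + 1.1881 + 5.2441 + 17.5561) = √57.6136, |v| = √(4.43² + 0.83² + (-3.32)² + (-4.76)² + 4.19²) = √(19.6249 + 0.6889 + 11.0224 + 22.6576 + 17.5561) = √71.5499.
cos θ = (u·v)/(|u||v|) = -9.522/(√57.6136·√71.5499) ≈ -0.1483
Cosine distance = 1 - cos θ ≈ 1 - (-0.1483) = 1.1483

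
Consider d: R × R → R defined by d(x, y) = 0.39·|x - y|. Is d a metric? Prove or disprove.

Yes. Since |x - y| is a metric on R and 0.39 > 0, the positive scalar multiple 0.39·|x - y| is also a metric: scaling by a positive constant preserves non-negativity, identity (d=0 ⟺ |x-y|=0 ⟺ x=y), symmetry, and the triangle inequality.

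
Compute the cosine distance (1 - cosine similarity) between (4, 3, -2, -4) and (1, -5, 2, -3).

With u = (4, 3, -2, -4), v = (1, -5, 2, -3):
u·v = 4·1 + 3·(-5) + (-2)·2 + (-4)·(-3) = 4 + (-15) + (-4) + 12 = -3.
|u| = √(4² + 3² + (-2)² + (-4)²) = √45, |v| = √(1² + (-5)² + 2² + (-3)²) = √39, so |u||v| = √(45·39) = √1755.
cos θ = (u·v)/(|u||v|) = -3/√1755 ≈ -0.0716
Cosine distance = 1 - cos θ ≈ 1 - (-0.0716) = 1.0716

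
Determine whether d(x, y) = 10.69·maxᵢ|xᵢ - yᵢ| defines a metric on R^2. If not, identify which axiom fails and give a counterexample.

Yes. The L∞ (Chebyshev) norm induces a metric on R^2, and multiplying a metric by a positive constant 10.69 > 0 preserves all four axioms: non-negativity (10.69·||x-y|| ≥ 0), identity (10.69·||x-y|| = 0 ⟺ ||x-y|| = 0 ⟺ x = y), symmetry (||x-y|| = ||y-x||), and the triangle inequality (10.69·||x-z|| ≤ 10.69·||x-y|| + 10.69·||y-z||). So d is a metric.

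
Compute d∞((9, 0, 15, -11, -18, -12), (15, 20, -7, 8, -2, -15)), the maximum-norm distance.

max(|x_i - y_i|) = max(|9 - 15|, |0 - 20|, |15 - (-7)|, |-11 - 8|, |-18 - (-2)|, |-12 - (-15)|) = max(6, 20, 22, 19, 16, 3) = 22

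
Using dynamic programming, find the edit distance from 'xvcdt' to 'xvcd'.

Let D[i][j] be the edit distance between the first i characters of 'xvcdt' and the first j characters of 'xvcd', with D[i][0] = i, D[0][j] = j, and D[i][j] = D[i-1][j-1] if the characters match, else 1 + min(D[i-1][j], D[i][j-1], D[i-1][j-1]). Filling the table (rows: prefixes of 'xvcdt', columns: prefixes of 'xvcd'):
     ε  x  v  c  d
  ε  0  1  2  3  4
  x  1  0  1  2  3
  v  2  1  0  1  2
  c  3  2  1  0  1
  d  4  3  2  1  0
  t  5  4  3  2  1
The bottom-right entry gives D[5][4] = 1, so no sequence of fewer than 1 edit works. Backtracking through the table gives one optimal edit sequence (1 edit):
  xvcdt → xvcd (del t @5)
Edit distance = 1.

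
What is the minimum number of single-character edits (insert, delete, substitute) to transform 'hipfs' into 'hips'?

Let D[i][j] be the edit distance between the first i characters of 'hipfs' and the first j characters of 'hips', with D[i][0] = i, D[0][j] = j, and D[i][j] = D[i-1][j-1] if the characters match, else 1 + min(D[i-1][j], D[i][j-1], D[i-1][j-1]). Filling the table (rows: prefixes of 'hipfs', columns: prefixes of 'hips'):
     ε  h  i  p  s
  ε  0  1  2  3  4
  h  1  0  1  2  3
  i  2  1  0  1  2
  p  3  2  1  0  1
  f  4  3  2  1  1
  s  5  4  3  2  1
The bottom-right entry gives D[5][4] = 1, so no sequence of fewer than 1 edit works. Backtracking through the table gives one optimal edit sequence (1 edit):
  hipfs → hips (del f @4)
Edit distance = 1.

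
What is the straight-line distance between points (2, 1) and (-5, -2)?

√(Σ(x_i - y_i)²) = √((2 - (-5))² + (1 - (-2))²)
= √(7² + 3²) = √(49 + 9) = √58 ≈ 7.6158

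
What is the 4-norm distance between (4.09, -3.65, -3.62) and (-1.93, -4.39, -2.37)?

(Σ|x_i - y_i|^4)^(1/4) = (|4.09 - (-1.93)|^4 + |-3.65 - (-4.39)|^4 + |-3.62 - (-2.37)|^4)^(1/4)
= (6.02^4 + 0.74^4 + 1.25^4)^(1/4) ≈ (1313.3666 + 0.2999 + 2.4414)^(1/4) = (1316.1079)^(1/4) ≈ 6.0231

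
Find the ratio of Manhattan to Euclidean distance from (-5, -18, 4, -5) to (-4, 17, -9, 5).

L1 = |-5 - (-4)| + |-18 - 17| + |4 - (-9)| + |-5 - 5| = 1 + 35 + 13 + 10 = 59
L2 = √(1² + 35² + 13² + 10²) = √1495 ≈ 38.6652
L1 ≥ L2 always (equality iff movement is along one axis); L1 > L2 here.
Ratio L1/L2 = 59/√1495 ≈ 1.5259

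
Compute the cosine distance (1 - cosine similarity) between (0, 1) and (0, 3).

With u = (0, 1), v = (0, 3):
u·v = 0·0 + 1·3 = 0 + 3 = 3.
|u| = √(0² + 1²) = √1, |v| = √(0² + 3²) = √9, so |u||v| = √(1·9) = √9 = 3.
cos θ = (u·v)/(|u||v|) = 3/3 = 1
Cosine distance = 1 - cos θ = 1 - 1 = 0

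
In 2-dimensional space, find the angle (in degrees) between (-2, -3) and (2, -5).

With u = (-2, -3), v = (2, -5):
u·v = (-2)·2 + (-3)·(-5) = (-4) + 15 = 11.
|u| = √((-2)² + (-3)²) = √13, |v| = √(2² + (-5)²) = √29, so |u||v| = √(13·29) = √377.
cos θ = (u·v)/(|u||v|) = 11/√377 ≈ 0.566529
θ = arccos(0.566529) ≈ 55.49°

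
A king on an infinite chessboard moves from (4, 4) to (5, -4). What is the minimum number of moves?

max(|x_i - y_i|) = max(|4 - 5|, |4 - (-4)|) = max(1, 8) = 8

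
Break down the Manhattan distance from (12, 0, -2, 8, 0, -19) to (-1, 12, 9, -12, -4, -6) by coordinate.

Σ|x_i - y_i| = |12 - (-1)| + |0 - 12| + |-2 - 9| + |8 - (-12)| + |0 - (-4)| + |-19 - (-6)| = 13 + 12 + 11 + 20 + 4 + 13 = 73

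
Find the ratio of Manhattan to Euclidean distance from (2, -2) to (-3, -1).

L1 = |2 - (-3)| + |-2 - (-1)| = 5 + 1 = 6
L2 = √(5² + 1²) = √26 ≈ 5.099
L1 ≥ L2 always (equality iff movement is along one axis); L1 > L2 here.
Ratio L1/L2 = 6/√26 ≈ 1.1767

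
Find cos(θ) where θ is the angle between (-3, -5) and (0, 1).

With u = (-3, -5), v = (0, 1):
u·v = (-3)·0 + (-5)·1 = 0 + (-5) = -5.
|u| = √((-3)² + (-5)²) = √34, |v| = √(0² + 1²) = √1, so |u||v| = √(34·1) = √34.
cos θ = (u·v)/(|u||v|) = -5/√34 ≈ -0.8575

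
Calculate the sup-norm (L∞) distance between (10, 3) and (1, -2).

max(|x_i - y_i|) = max(|10 - 1|, |3 - (-2)|) = max(9, 5) = 9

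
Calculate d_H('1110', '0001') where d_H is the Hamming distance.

Differing positions: 1, 2, 3, 4. Hamming distance = 4.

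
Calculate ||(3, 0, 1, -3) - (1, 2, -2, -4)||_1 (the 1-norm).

Σ|x_i - y_i| = |3 - 1| + |0 - 2| + |1 - (-2)| + |-3 - (-4)| = 2 + 2 + 3 + 1 = 8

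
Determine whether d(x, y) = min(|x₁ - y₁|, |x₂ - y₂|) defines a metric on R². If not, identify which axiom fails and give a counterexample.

No. d fails identity of indiscernibles: take x = (5, 0) and y = (5, 3). Then d(x,y) = min(|5 - 5|, |0 - 3|) = min(0, 3) = 0, yet x ≠ y.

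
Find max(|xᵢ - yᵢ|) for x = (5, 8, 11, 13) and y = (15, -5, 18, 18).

max(|x_i - y_i|) = max(|5 - 15|, |8 - (-5)|, |11 - 18|, |13 - 18|) = max(10, 13, 7, 5) = 13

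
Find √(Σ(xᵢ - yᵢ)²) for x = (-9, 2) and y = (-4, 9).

√(Σ(x_i - y_i)²) = √((-9 - (-4))² + (2 - 9)²)
= √((-5)² + (-7)²) = √(25 + 49) = √74 ≈ 8.6023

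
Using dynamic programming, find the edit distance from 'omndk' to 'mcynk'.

Let D[i][j] be the edit distance between the first i characters of 'omndk' and the first j characters of 'mcynk', with D[i][0] = i, D[0][j] = j, and D[i][j] = D[i-1][j-1] if the characters match, else 1 + min(D[i-1][j], D[i][j-1], D[i-1][j-1]). Filling the table (rows: prefixes of 'omndk', columns: prefixes of 'mcynk'):
     ε  m  c  y  n  k
  ε  0  1  2  3  4  5
  o  1  1  2  3  4  5
  m  2  1  2  3  4  5
  n  3  2  2  3  3  4
  d  4  3  3  3  4  4
  k  5  4  4  4  4  4
The bottom-right entry gives D[5][5] = 4, so no sequence of fewer than 4 edits works. Backtracking through the table gives one optimal edit sequence (4 edits):
  omndk → mmndk (sub o→m @1)
  mmndk → mcndk (sub m→c @2)
  mcndk → mcydk (sub n→y @3)
  mcydk → mcynk (sub d→n @4)
Edit distance = 4.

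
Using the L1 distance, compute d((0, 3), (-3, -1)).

Σ|x_i - y_i| = |0 - (-3)| + |3 - (-1)| = 3 + 4 = 7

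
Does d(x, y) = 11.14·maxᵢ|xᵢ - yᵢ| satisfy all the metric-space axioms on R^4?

Yes. The L∞ (Chebyshev) norm induces a metric on R^4, and multiplying a metric by a positive constant 11.14 > 0 preserves all four axioms: non-negativity (11.14·||x-y|| ≥ 0), identity (11.14·||x-y|| = 0 ⟺ ||x-y|| = 0 ⟺ x = y), symmetry (||x-y|| = ||y-x||), and the triangle inequality (11.14·||x-z|| ≤ 11.14·||x-y|| + 11.14·||y-z||). So d is a metric.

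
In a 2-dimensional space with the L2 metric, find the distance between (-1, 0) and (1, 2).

(Σ|x_i - y_i|^2)^(1/2) = (|-1 - 1|^2 + |0 - 2|^2)^(1/2)
= (2^2 + 2^2)^(1/2) = (4 + 4)^(1/2) = (8)^(1/2) ≈ 2.8284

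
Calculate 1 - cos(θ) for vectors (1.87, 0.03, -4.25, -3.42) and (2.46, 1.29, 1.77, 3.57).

With u = (1.87, 0.03, -4.25, -3.42), v = (2.46, 1.29, 1.77, 3.57):
u·v = 1.87·2.46 + 0.03·1.29 + (-4.25)·1.77 + (-3.42)·3.57 = 4.6002 + 0.0387 + (-7.5225) + (-12.2094) = -15.093.
|u| = √(1.87² + 0.03² + (-4.25)² + (-3.42)²) = √(3.4969 + 0.0009 + 18.0625 + 11.6964) = √33.2567, |v| = √(2.46² + 1.29² + 1.77² + 3.57²) = √(6.0516 + 1.6641 + 3.1329 + 12.7449) = √23.5935.
cos θ = (u·v)/(|u||v|) = -15.093/(√33.2567·√23.5935) ≈ -0.5388
Cosine distance = 1 - cos θ ≈ 1 - (-0.5388) = 1.5388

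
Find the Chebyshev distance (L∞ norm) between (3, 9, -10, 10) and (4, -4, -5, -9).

max(|x_i - y_i|) = max(|3 - 4|, |9 - (-4)|, |-10 - (-5)|, |10 - (-9)|) = max(1, 13, 5, 19) = 19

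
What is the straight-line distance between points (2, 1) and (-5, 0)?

√(Σ(x_i - y_i)²) = √((2 - (-5))² + (1 - 0)²)
= √(7² + 1²) = √(49 + 1) = √50 ≈ 7.0711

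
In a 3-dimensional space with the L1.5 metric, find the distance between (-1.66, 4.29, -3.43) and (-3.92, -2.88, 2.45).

(Σ|x_i - y_i|^1.5)^(1/1.5) = (|-1.66 - (-3.92)|^1.5 + |4.29 - (-2.88)|^1.5 + |-3.43 - 2.45|^1.5)^(1/1.5)
= (2.26^1.5 + 7.17^1.5 + 5.88^1.5)^(1/1.5) ≈ (3.3975 + 19.199 + 14.2582)^(1/1.5) = (36.8547)^(1/1.5) ≈ 11.0746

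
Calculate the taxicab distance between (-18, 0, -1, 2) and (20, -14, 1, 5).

Σ|x_i - y_i| = |-18 - 20| + |0 - (-14)| + |-1 - 1| + |2 - 5| = 38 + 14 + 2 + 3 = 57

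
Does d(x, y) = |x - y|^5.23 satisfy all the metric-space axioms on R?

No. d(x,y) = |x-y|^5.23 fails the triangle inequality since p = 5.23 > 1. Counterexample: x = -2, y = 5, z = 15. d(x,z) = |-2 - 15|^5.23 = 17^5.23 ≈ 2724255.6408, but d(x,y) + d(y,z) = 7^5.23 + 10^5.23 ≈ 26294.3688 + 169824.3652 = 196118.734. Since 2724255.6408 > 196118.734, the triangle inequality is violated.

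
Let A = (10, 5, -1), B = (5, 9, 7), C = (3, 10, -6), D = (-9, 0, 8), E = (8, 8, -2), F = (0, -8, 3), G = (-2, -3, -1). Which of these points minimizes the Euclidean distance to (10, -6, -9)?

Distances: d(A) ≈ 13.6015, d(B) ≈ 22.4944, d(C) ≈ 17.72, d(D) ≈ 26.1916, d(E) ≈ 15.7797, d(F) ≈ 15.748, d(G) ≈ 14.7309. Nearest: A = (10, 5, -1) with distance 13.6015.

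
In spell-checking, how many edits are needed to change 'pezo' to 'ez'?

Let D[i][j] be the edit distance between the first i characters of 'pezo' and the first j characters of 'ez', with D[i][0] = i, D[0][j] = j, and D[i][j] = D[i-1][j-1] if the characters match, else 1 + min(D[i-1][j], D[i][j-1], D[i-1][j-1]). Filling the table (rows: prefixes of 'pezo', columns: prefixes of 'ez'):
     ε  e  z
  ε  0  1  2
  p  1  1  2
  e  2  1  2
  z  3  2  1
  o  4  3  2
The bottom-right entry gives D[4][2] = 2, so no sequence of fewer than 2 edits works. Backtracking through the table gives one optimal edit sequence (2 edits):
  pezo → ezo (del p @1)
  ezo → ez (del o @3)
Edit distance = 2.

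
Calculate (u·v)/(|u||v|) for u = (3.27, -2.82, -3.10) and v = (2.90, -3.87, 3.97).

With u = (3.27, -2.82, -3.10), v = (2.90, -3.87, 3.97):
u·v = 3.27·2.9 + (-2.82)·(-3.87) + (-3.1)·3.97 = 9.483 + 10.9134 + (-12.307) = 8.0894.
|u| = √(3.27² + (-2.82)² + (-3.1)²) = √(10.6929 + 7.9524 + 9.61) = √28.2553, |v| = √(2.9² + (-3.87)² + 3.97²) = √(8.41 + 14.9769 + 15.7609) = √39.1478.
cos θ = (u·v)/(|u||v|) = 8.0894/(√28.2553·√39.1478) ≈ 0.2432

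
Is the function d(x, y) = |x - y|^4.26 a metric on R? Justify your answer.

No. d(x,y) = |x-y|^4.26 fails the triangle inequality since p = 4.26 > 1. Counterexample: x = -3, y = -2, z = -1. d(x,z) = |-3 - (-1)|^4.26 = 2^4.26 ≈ 19.1597, but d(x,y) + d(y,z) = 1^4.26 + 1^4.26 = 1 + 1 = 2. Since 19.1597 > 2, the triangle inequality is violated.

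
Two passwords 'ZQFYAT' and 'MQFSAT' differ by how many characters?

Differing positions: 1, 4. Hamming distance = 2.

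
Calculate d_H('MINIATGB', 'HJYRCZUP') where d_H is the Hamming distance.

Differing positions: 1, 2, 3, 4, 5, 6, 7, 8. Hamming distance = 8.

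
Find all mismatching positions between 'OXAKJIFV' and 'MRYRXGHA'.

Differing positions: 1, 2, 3, 4, 5, 6, 7, 8. Hamming distance = 8.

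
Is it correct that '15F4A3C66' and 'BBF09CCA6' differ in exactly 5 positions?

Differing positions: 1, 2, 4, 5, 6, 8. Hamming distance = 6, so the claim that d_H = 5 is false.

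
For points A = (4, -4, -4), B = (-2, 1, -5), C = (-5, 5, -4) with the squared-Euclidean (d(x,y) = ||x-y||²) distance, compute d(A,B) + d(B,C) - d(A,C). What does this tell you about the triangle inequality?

d(A,B) = 6² + 5² + 1² = 62, d(B,C) = 3² + 4² + 1² = 26, d(A,C) = 9² + 9² + 0² = 162.
d(A,B) + d(B,C) - d(A,C) = 62 + 26 - 162 = 88 - 162 = -74. This is < 0, so the triangle inequality FAILS for these points (squared-Euclidean is not a metric).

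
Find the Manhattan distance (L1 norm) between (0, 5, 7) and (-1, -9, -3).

Σ|x_i - y_i| = |0 - (-1)| + |5 - (-9)| + |7 - (-3)| = 1 + 14 + 10 = 25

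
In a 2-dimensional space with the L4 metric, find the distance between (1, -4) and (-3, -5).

(Σ|x_i - y_i|^4)^(1/4) = (|1 - (-3)|^4 + |-4 - (-5)|^4)^(1/4)
= (4^4 + 1^4)^(1/4) = (256 + 1)^(1/4) = (257)^(1/4) ≈ 4.0039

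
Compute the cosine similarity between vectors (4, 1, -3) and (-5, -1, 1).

With u = (4, 1, -3), v = (-5, -1, 1):
u·v = 4·(-5) + 1·(-1) + (-3)·1 = (-20) + (-1) + (-3) = -24.
|u| = √(4² + 1² + (-3)²) = √26, |v| = √((-5)² + (-1)² + 1²) = √27, so |u||v| = √(26·27) = √702.
cos θ = (u·v)/(|u||v|) = -24/√702 ≈ -0.9058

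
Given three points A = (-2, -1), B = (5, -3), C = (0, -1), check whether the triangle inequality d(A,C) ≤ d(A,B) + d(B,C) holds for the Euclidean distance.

d(A,B) = √(7² + 2²) = √53 ≈ 7.2801, d(B,C) = √(5² + 2²) = √29 ≈ 5.3852, d(A,C) = √(2² + 0²) = √4 = 2.
d(A,C) = 2 ≤ 7.2801 + 5.3852 = 12.6653. Triangle inequality is satisfied.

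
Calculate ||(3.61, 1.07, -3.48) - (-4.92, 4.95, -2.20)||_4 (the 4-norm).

(Σ|x_i - y_i|^4)^(1/4) = (|3.61 - (-4.92)|^4 + |1.07 - 4.95|^4 + |-3.48 - (-2.2)|^4)^(1/4)
= (8.53^4 + 3.88^4 + 1.28^4)^(1/4) ≈ (5294.1486 + 226.635 + 2.6844)^(1/4) = (5523.468)^(1/4) ≈ 8.6209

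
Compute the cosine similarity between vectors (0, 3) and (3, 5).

With u = (0, 3), v = (3, 5):
u·v = 0·3 + 3·5 = 0 + 15 = 15.
|u| = √(0² + 3²) = √9, |v| = √(3² + 5²) = √34, so |u||v| = √(9·34) = √306.
cos θ = (u·v)/(|u||v|) = 15/√306 ≈ 0.8575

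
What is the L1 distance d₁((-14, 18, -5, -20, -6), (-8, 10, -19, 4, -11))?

Σ|x_i - y_i| = |-14 - (-8)| + |18 - 10| + |-5 - (-19)| + |-20 - 4| + |-6 - (-11)| = 6 + 8 + 14 + 24 + 5 = 57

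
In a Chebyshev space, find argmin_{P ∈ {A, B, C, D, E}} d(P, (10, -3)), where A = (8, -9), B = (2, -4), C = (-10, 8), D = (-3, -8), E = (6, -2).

Distances: d(A) = 6, d(B) = 8, d(C) = 20, d(D) = 13, d(E) = 4. Nearest: E = (6, -2) with distance 4.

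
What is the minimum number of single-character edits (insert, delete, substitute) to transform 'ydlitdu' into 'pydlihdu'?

Let D[i][j] be the edit distance between the first i characters of 'ydlitdu' and the first j characters of 'pydlihdu', with D[i][0] = i, D[0][j] = j, and D[i][j] = D[i-1][j-1] if the characters match, else 1 + min(D[i-1][j], D[i][j-1], D[i-1][j-1]). Filling the table (rows: prefixes of 'ydlitdu', columns: prefixes of 'pydlihdu'):
     ε  p  y  d  l  i  h  d  u
  ε  0  1  2  3  4  5  6  7  8
  y  1  1  1  2  3  4  5  6  7
  d  2  2  2  1  2  3  4  5  6
  l  3  3  3  2  1  2  3  4  5
  i  4  4  4  3  2  1  2  3  4
  t  5  5  5  4  3  2  2  3  4
  d  6  6  6  5  4  3  3  2  3
  u  7  7  7  6  5  4  4  3  2
The bottom-right entry gives D[7][8] = 2, so no sequence of fewer than 2 edits works. Backtracking through the table gives one optimal edit sequence (2 edits):
  ydlitdu → pydlitdu (ins p @1)
  pydlitdu → pydlihdu (sub t→h @6)
Edit distance = 2.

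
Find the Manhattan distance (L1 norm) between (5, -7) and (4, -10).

Σ|x_i - y_i| = |5 - 4| + |-7 - (-10)| = 1 + 3 = 4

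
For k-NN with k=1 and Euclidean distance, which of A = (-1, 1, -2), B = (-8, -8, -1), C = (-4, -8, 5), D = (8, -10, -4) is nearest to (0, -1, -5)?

Distances: d(A) ≈ 3.7417, d(B) ≈ 11.3578, d(C) ≈ 12.8452, d(D) ≈ 12.083. Nearest: A = (-1, 1, -2) with distance 3.7417.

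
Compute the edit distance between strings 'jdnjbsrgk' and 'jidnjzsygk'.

Let D[i][j] be the edit distance between the first i characters of 'jdnjbsrgk' and the first j characters of 'jidnjzsygk', with D[i][0] = i, D[0][j] = j, and D[i][j] = D[i-1][j-1] if the characters match, else 1 + min(D[i-1][j], D[i][j-1], D[i-1][j-1]). Filling the table (rows: prefixes of 'jdnjbsrgk', columns: prefixes of 'jidnjzsygk'):
     ε  j  i  d  n  j  z  s  y  g  k
  ε  0  1  2  3  4  5  6  7  8  9 10
  j  1  0  1  2  3  4  5  6  7  8  9
  d  2  1  1  1  2  3  4  5  6  7  8
  n  3  2  2  2  1  2  3  4  5  6  7
  j  4  3  3  3  2  1  2  3  4  5  6
  b  5  4  4  4  3  2  2  3  4  5  6
  s  6  5  5  5  4  3  3  2  3  4  5
  r  7  6  6  6  5  4  4  3  3  4  5
  g  8  7  7  7  6  5  5  4  4  3  4
  k  9  8  8  8  7  6  6  5  5  4  3
The bottom-right entry gives D[9][10] = 3, so no sequence of fewer than 3 edits works. Backtracking through the table gives one optimal edit sequence (3 edits):
  jdnjbsrgk → jidnjbsrgk (ins i @2)
  jidnjbsrgk → jidnjzsrgk (sub b→z @6)
  jidnjzsrgk → jidnjzsygk (sub r→y @8)
Edit distance = 3.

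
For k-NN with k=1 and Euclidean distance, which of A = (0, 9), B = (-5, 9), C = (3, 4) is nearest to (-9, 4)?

Distances: d(A) ≈ 10.2956, d(B) ≈ 6.4031, d(C) = 12. Nearest: B = (-5, 9) with distance 6.4031.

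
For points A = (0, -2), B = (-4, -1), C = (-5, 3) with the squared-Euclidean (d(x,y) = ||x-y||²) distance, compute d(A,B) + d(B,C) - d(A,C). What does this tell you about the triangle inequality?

d(A,B) = 4² + 1² = 17, d(B,C) = 1² + 4² = 17, d(A,C) = 5² + 5² = 50.
d(A,B) + d(B,C) - d(A,C) = 17 + 17 - 50 = 34 - 50 = -16. This is < 0, so the triangle inequality FAILS for these points (squared-Euclidean is not a metric).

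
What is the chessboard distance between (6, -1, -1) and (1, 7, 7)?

max(|x_i - y_i|) = max(|6 - 1|, |-1 - 7|, |-1 - 7|) = max(5, 8, 8) = 8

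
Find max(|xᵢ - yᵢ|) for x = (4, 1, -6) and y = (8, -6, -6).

max(|x_i - y_i|) = max(|4 - 8|, |1 - (-6)|, |-6 - (-6)|) = max(4, 7, 0) = 7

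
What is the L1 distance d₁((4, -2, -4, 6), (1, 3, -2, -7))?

Σ|x_i - y_i| = |4 - 1| + |-2 - 3| + |-4 - (-2)| + |6 - (-7)| = 3 + 5 + 2 + 13 = 23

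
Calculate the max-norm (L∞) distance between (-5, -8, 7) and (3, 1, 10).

max(|x_i - y_i|) = max(|-5 - 3|, |-8 - 1|, |7 - 10|) = max(8, 9, 3) = 9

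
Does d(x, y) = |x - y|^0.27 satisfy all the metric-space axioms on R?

Yes. With 0 < p = 0.27 ≤ 1, d(x,y) = |x-y|^0.27 is a metric on R. Non-negativity and symmetry are immediate; |x-y|^0.27 = 0 ⟺ |x-y| = 0 ⟺ x = y. For the triangle inequality, the function t ↦ t^0.27 is subadditive on [0,∞) when p ≤ 1, so |x-z|^0.27 ≤ (|x-y| + |y-z|)^0.27 ≤ |x-y|^0.27 + |y-z|^0.27.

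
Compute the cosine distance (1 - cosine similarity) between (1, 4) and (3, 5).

With u = (1, 4), v = (3, 5):
u·v = 1·3 + 4·5 = 3 + 20 = 23.
|u| = √(1² + 4²) = √17, |v| = √(3² + 5²) = √34, so |u||v| = √(17·34) = √578.
cos θ = (u·v)/(|u||v|) = 23/√578 ≈ 0.9567
Cosine distance = 1 - cos θ ≈ 1 - 0.9567 = 0.0433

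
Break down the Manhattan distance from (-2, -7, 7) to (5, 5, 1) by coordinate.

Σ|x_i - y_i| = |-2 - 5| + |-7 - 5| + |7 - 1| = 7 + 12 + 6 = 25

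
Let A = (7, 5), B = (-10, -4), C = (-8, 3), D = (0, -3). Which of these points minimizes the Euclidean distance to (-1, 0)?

Distances: d(A) ≈ 9.434, d(B) ≈ 9.8489, d(C) ≈ 7.6158, d(D) ≈ 3.1623. Nearest: D = (0, -3) with distance 3.1623.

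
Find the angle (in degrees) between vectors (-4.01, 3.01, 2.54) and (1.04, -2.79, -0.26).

With u = (-4.01, 3.01, 2.54), v = (1.04, -2.79, -0.26):
u·v = (-4.01)·1.04 + 3.01·(-2.79) + 2.54·(-0.26) = (-4.1704) + (-8.3979) + (-0.6604) = -13.2287.
|u| = √((-4.01)² + 3.01² + 2.54²) = √(16.0801 + 9.0601 + 6.4516) = √31.5918, |v| = √(1.04² + (-2.79)² + (-0.26)²) = √(1.0816 + 7.7841 + 0.0676) = √8.9333.
cos θ = (u·v)/(|u||v|) = -13.2287/(√31.5918·√8.9333) ≈ -0.787452
θ = arccos(-0.787452) ≈ 141.95°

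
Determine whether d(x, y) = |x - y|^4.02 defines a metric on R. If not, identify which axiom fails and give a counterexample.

No. d(x,y) = |x-y|^4.02 fails the triangle inequality since p = 4.02 > 1. Counterexample: x = -2, y = 4, z = 16. d(x,z) = |-2 - 16|^4.02 = 18^4.02 ≈ 111223.2216, but d(x,y) + d(y,z) = 6^4.02 + 12^4.02 ≈ 1343.2846 + 21792.578 = 23135.8626. Since 111223.2216 > 23135.8626, the triangle inequality is violated.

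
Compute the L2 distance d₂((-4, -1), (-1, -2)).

√(Σ(x_i - y_i)²) = √((-4 - (-1))² + (-1 - (-2))²)
= √((-3)² + 1²) = √(9 + 1) = √10 ≈ 3.1623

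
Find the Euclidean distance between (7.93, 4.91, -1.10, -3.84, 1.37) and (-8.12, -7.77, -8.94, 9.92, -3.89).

√(Σ(x_i - y_i)²) = √((7.93 - (-8.12))² + (4.91 - (-7.77))² + (-1.1 - (-8.94))² + (-3.84 - 9.92)² + (1.37 - (-3.89))²)
= √(16.05² + 12.68² + 7.84² + (-13.76)² + 5.26²) = √(257.6025 + 160.7824 + 61.4656 + 189.3376 + 27.6676) = √696.8557 ≈ 26.398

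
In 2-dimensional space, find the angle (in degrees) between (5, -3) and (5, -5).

With u = (5, -3), v = (5, -5):
u·v = 5·5 + (-3)·(-5) = 25 + 15 = 40.
|u| = √(5² + (-3)²) = √34, |v| = √(5² + (-5)²) = √50, so |u||v| = √(34·50) = √1700.
cos θ = (u·v)/(|u||v|) = 40/√1700 ≈ 0.970143
θ = arccos(0.970143) ≈ 14.04°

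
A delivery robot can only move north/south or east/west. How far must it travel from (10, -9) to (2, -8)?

Σ|x_i - y_i| = |10 - 2| + |-9 - (-8)| = 8 + 1 = 9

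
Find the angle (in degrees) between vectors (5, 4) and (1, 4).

With u = (5, 4), v = (1, 4):
u·v = 5·1 + 4·4 = 5 + 16 = 21.
|u| = √(5² + 4²) = √41, |v| = √(1² + 4²) = √17, so |u||v| = √(41·17) = √697.
cos θ = (u·v)/(|u||v|) = 21/√697 ≈ 0.795432
θ = arccos(0.795432) ≈ 37.3°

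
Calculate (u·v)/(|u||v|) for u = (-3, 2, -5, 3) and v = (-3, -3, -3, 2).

With u = (-3, 2, -5, 3), v = (-3, -3, -3, 2):
u·v = (-3)·(-3) + 2·(-3) + (-5)·(-3) + 3·2 = 9 + (-6) + 15 + 6 = 24.
|u| = √((-3)² + 2² + (-5)² + 3²) = √47, |v| = √((-3)² + (-3)² + (-3)² + 2²) = √31, so |u||v| = √(47·31) = √1457.
cos θ = (u·v)/(|u||v|) = 24/√1457 ≈ 0.6288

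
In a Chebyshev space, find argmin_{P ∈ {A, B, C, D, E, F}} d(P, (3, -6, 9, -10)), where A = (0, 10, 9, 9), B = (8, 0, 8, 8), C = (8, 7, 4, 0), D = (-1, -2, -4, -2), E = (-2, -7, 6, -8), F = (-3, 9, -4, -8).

Distances: d(A) = 19, d(B) = 18, d(C) = 13, d(D) = 13, d(E) = 5, d(F) = 15. Nearest: E = (-2, -7, 6, -8) with distance 5.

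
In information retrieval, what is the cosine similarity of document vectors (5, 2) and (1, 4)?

With u = (5, 2), v = (1, 4):
u·v = 5·1 + 2·4 = 5 + 8 = 13.
|u| = √(5² + 2²) = √29, |v| = √(1² + 4²) = √17, so |u||v| = √(29·17) = √493.
cos θ = (u·v)/(|u||v|) = 13/√493 ≈ 0.5855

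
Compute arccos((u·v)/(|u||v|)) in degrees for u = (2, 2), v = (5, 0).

With u = (2, 2), v = (5, 0):
u·v = 2·5 + 2·0 = 10 + 0 = 10.
|u| = √(2² + 2²) = √8, |v| = √(5² + 0²) = √25, so |u||v| = √(8·25) = √200.
cos θ = (u·v)/(|u||v|) = 10/√200 ≈ 0.707107
θ = arccos(0.707107) ≈ 45°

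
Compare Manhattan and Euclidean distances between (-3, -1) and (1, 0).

L1 = |-3 - 1| + |-1 - 0| = 4 + 1 = 5
L2 = √(4² + 1²) = √17 ≈ 4.1231
L1 ≥ L2 always (equality iff movement is along one axis); L1 > L2 here.
Ratio L1/L2 = 5/√17 ≈ 1.2127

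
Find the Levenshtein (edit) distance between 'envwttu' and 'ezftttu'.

Let D[i][j] be the edit distance between the first i characters of 'envwttu' and the first j characters of 'ezftttu', with D[i][0] = i, D[0][j] = j, and D[i][j] = D[i-1][j-1] if the characters match, else 1 + min(D[i-1][j], D[i][j-1], D[i-1][j-1]). Filling the table (rows: prefixes of 'envwttu', columns: prefixes of 'ezftttu'):
     ε  e  z  f  t  t  t  u
  ε  0  1  2  3  4  5  6  7
  e  1  0  1  2  3  4  5  6
  n  2  1  1  2  3  4  5  6
  v  3  2  2  2  3  4  5  6
  w  4  3  3  3  3  4  5  6
  t  5  4  4  4  3  3  4  5
  t  6  5  5  5  4  3  3  4
  u  7  6  6  6  5  4  4  3
The bottom-right entry gives D[7][7] = 3, so no sequence of fewer than 3 edits works. Backtracking through the table gives one optimal edit sequence (3 edits):
  envwttu → ezvwttu (sub n→z @2)
  ezvwttu → ezfwttu (sub v→f @3)
  ezfwttu → ezftttu (sub w→t @4)
Edit distance = 3.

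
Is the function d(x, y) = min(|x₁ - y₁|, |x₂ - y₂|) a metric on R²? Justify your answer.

No. d fails identity of indiscernibles: take x = (-1, 0) and y = (-1, 5). Then d(x,y) = min(|-1 - (-1)|, |0 - 5|) = min(0, 5) = 0, yet x ≠ y.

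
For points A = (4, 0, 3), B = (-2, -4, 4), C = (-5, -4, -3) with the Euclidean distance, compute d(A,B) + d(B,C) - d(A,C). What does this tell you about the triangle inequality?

d(A,B) = √(6² + 4² + 1²) = √53 ≈ 7.2801, d(B,C) = √(3² + 0² + 7²) = √58 ≈ 7.6158, d(A,C) = √(9² + 4² + 6²) = √133 ≈ 11.5326.
d(A,B) + d(B,C) - d(A,C) = 7.2801 + 7.6158 - 11.5326 = 14.8959 - 11.5326 = 3.3633 (to 4 decimal places). This is ≥ 0, so the triangle inequality holds for these points.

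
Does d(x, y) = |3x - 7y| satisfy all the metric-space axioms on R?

No. d fails symmetry: d(3, 6) = |3·3 - 7·6| = |-33| = 33, but d(6, 3) = |3·6 - 7·3| = |-3| = 3. Since 33 ≠ 3, d(x,y) ≠ d(y,x) in general.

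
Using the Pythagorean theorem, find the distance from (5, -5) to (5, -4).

√(Σ(x_i - y_i)²) = √((5 - 5)² + (-5 - (-4))²)
= √(0² + (-1)²) = √(0 + 1) = √1 = 1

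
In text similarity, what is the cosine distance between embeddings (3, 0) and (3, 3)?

With u = (3, 0), v = (3, 3):
u·v = 3·3 + 0·3 = 9 + 0 = 9.
|u| = √(3² + 0²) = √9, |v| = √(3² + 3²) = √18, so |u||v| = √(9·18) = √162.
cos θ = (u·v)/(|u||v|) = 9/√162 ≈ 0.7071
Cosine distance = 1 - cos θ ≈ 1 - 0.7071 = 0.2929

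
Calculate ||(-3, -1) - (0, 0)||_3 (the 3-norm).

(Σ|x_i - y_i|^3)^(1/3) = (|-3 - 0|^3 + |-1 - 0|^3)^(1/3)
= (3^3 + 1^3)^(1/3) = (27 + 1)^(1/3) = (28)^(1/3) ≈ 3.0366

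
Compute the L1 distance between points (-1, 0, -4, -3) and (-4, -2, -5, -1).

Σ|x_i - y_i| = |-1 - (-4)| + |0 - (-2)| + |-4 - (-5)| + |-3 - (-1)| = 3 + 2 + 1 + 2 = 8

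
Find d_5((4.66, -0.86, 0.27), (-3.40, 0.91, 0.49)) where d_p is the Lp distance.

(Σ|x_i - y_i|^5)^(1/5) = (|4.66 - (-3.4)|^5 + |-0.86 - 0.91|^5 + |0.27 - 0.49|^5)^(1/5)
= (8.06^5 + 1.77^5 + 0.22^5)^(1/5) ≈ (34015.3708 + 17.3727 + 0.0005)^(1/5) = (34032.744)^(1/5) ≈ 8.0608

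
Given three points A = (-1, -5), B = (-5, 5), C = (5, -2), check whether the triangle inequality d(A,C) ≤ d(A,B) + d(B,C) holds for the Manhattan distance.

d(A,B) = 4 + 10 = 14, d(B,C) = 10 + 7 = 17, d(A,C) = 6 + 3 = 9.
d(A,C) = 9 ≤ 14 + 17 = 31. Triangle inequality is satisfied.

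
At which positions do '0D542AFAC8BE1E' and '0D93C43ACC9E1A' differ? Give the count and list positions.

Differing positions: 3, 4, 5, 6, 7, 10, 11, 14. Hamming distance = 8.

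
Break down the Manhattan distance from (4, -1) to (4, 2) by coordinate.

Σ|x_i - y_i| = |4 - 4| + |-1 - 2| = 0 + 3 = 3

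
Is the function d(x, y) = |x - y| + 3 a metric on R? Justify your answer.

No. d fails identity of indiscernibles (specifically d(x,x) = 0): d(-8, -8) = |-8 - (-8)| + 3 = 0 + 3 = 3 ≠ 0.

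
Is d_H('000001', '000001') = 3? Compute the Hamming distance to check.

Differing positions: none. Hamming distance = 0, so the claim that d_H = 3 is false.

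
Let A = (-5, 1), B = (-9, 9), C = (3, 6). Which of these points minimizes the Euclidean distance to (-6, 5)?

Distances: d(A) ≈ 4.1231, d(B) = 5, d(C) ≈ 9.0554. Nearest: A = (-5, 1) with distance 4.1231.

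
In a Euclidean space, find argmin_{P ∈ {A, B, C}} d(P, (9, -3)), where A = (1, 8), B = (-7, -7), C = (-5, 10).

Distances: d(A) ≈ 13.6015, d(B) ≈ 16.4924, d(C) ≈ 19.105. Nearest: A = (1, 8) with distance 13.6015.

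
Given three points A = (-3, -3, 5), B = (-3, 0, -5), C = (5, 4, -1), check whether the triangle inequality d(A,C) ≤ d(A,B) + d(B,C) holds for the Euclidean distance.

d(A,B) = √(0² + 3² + 10²) = √109 ≈ 10.4403, d(B,C) = √(8² + 4² + 4²) = √96 ≈ 9.798, d(A,C) = √(8² + 7² + 6²) = √149 ≈ 12.2066.
d(A,C) ≈ 12.2066 ≤ 10.4403 + 9.798 = 20.2383. Triangle inequality is satisfied.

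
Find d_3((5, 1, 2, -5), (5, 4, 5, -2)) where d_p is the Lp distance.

(Σ|x_i - y_i|^3)^(1/3) = (|5 - 5|^3 + |1 - 4|^3 + |2 - 5|^3 + |-5 - (-2)|^3)^(1/3)
= (0^3 + 3^3 + 3^3 + 3^3)^(1/3) = (0 + 27 + 27 + 27)^(1/3) = (81)^(1/3) ≈ 4.3267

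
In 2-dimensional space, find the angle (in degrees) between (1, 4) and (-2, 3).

With u = (1, 4), v = (-2, 3):
u·v = 1·(-2) + 4·3 = (-2) + 12 = 10.
|u| = √(1² + 4²) = √17, |v| = √((-2)² + 3²) = √13, so |u||v| = √(17·13) = √221.
cos θ = (u·v)/(|u||v|) = 10/√221 ≈ 0.672673
θ = arccos(0.672673) ≈ 47.73°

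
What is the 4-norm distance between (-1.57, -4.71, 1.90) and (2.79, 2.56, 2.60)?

(Σ|x_i - y_i|^4)^(1/4) = (|-1.57 - 2.79|^4 + |-4.71 - 2.56|^4 + |1.9 - 2.6|^4)^(1/4)
= (4.36^4 + 7.27^4 + 0.7^4)^(1/4) ≈ (361.3649 + 2793.429 + 0.2401)^(1/4) = (3155.034)^(1/4) ≈ 7.4946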